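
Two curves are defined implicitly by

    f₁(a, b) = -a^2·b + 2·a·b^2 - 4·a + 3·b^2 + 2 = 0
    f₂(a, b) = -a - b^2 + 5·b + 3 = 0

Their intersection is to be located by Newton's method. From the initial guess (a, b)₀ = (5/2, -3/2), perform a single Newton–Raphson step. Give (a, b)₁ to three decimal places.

(6.198, 0.119)

At (5/2, -3/2): F = (19.375, -9.250).
Jacobian J = [[-2·a·b + 2·b^2 - 4, -a^2 + 4·a·b + 6·b], [-1, -2·b + 5]].
At the point, J = [[8.000, -30.250], [-1.000, 8.000]] (det J = 33.750).
Solving J·Δ = −F gives Δ = (3.698, 1.619).
Then the next iterate is (a, b)₁ = (6.198, 0.119).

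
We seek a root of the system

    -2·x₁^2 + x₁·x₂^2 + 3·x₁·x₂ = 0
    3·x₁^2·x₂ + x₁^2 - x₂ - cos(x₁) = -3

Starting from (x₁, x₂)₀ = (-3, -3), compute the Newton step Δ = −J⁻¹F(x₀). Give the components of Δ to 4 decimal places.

(0.9862, 0.6851)

At (-3, -3): F = (-18.0000, -65.010008).
Jacobian J = [[-4·x₁ + x₂^2 + 3·x₂, 2·x₁·x₂ + 3·x₁], [6·x₁·x₂ + 2·x₁ + sin(x₁), 3·x₁^2 - 1]].
At the point, J = [[12.0000, 9.0000], [47.858880, 26.0000]] (det J = -118.729920).
Solving J·Δ = −F gives Δ = (0.9862, 0.6851).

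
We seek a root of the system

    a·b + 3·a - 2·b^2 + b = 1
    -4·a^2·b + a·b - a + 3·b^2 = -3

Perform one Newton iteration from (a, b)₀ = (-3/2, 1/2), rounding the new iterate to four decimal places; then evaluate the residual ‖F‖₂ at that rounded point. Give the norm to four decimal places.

At (-3/2, 1/2): F = (-6.2500, 0.0000).
Jacobian J = [[b + 3, a - 4·b + 1], [-8·a·b + b - 1, -4·a^2 + a + 6·b]].
At the point, J = [[3.5000, -2.5000], [5.5000, -7.5000]] (det J = -12.5000).
Solving J·Δ = −F gives Δ = (3.7500, 2.7500).
Then the next iterate is (a, b)₁ = (2.2500, 3.2500).
Re-evaluating at (2.2500, 3.2500): F = (-4.8125, -26.0625), so ‖F‖₂ = 26.5031.

26.5031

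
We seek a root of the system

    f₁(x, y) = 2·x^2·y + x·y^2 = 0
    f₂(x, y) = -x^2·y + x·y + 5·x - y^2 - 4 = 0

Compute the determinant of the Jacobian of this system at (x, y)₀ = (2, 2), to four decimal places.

J = [[4·x·y + y^2, 2·x^2 + 2·x·y], [-2·x·y + y + 5, -x^2 + x - 2·y]].
At the point, J = [[20.0000, 16.0000], [-1.0000, -6.0000]].
det J = -104.0000.

-104.0000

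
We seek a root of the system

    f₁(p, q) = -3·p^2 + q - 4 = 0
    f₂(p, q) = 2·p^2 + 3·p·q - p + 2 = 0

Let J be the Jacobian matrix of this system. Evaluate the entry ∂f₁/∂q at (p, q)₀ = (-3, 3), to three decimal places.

1.000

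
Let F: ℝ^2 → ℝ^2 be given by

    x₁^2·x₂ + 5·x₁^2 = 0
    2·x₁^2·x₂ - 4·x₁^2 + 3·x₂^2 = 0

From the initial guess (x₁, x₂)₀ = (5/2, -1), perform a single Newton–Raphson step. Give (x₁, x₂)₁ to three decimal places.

(1.309, -1.189)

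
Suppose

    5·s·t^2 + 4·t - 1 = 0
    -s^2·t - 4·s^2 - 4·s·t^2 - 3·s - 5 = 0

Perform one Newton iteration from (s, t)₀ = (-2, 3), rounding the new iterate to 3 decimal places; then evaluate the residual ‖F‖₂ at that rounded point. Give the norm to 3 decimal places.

25.752

At (-2, 3): F = (-79.000, 45.000).
Jacobian J = [[5·t^2, 10·s·t + 4], [-2·s·t - 8·s - 4·t^2 - 3, -s^2 - 8·s·t]].
At the point, J = [[45.000, -56.000], [-11.000, 44.000]] (det J = 1364.000).
Solving J·Δ = −F gives Δ = (0.701, -0.848).
Then the next iterate is (s, t)₁ = (-1.299, 2.152).
Re-evaluating at (-1.299, 2.152): F = (-22.47102, 12.57933), so ‖F‖₂ = 25.752.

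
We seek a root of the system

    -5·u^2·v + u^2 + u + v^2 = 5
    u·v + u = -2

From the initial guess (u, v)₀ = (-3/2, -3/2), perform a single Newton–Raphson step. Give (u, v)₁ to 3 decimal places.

At (-3/2, -3/2): F = (14.875, 2.750).
Jacobian J = [[-10·u·v + 2·u + 1, -5·u^2 + 2·v], [v + 1, u]].
At the point, J = [[-24.500, -14.250], [-0.500, -1.500]] (det J = 29.625).
Solving J·Δ = −F gives Δ = (-0.570, 2.023).
Then the next iterate is (u, v)₁ = (-2.070, 0.523).

(-2.070, 0.523)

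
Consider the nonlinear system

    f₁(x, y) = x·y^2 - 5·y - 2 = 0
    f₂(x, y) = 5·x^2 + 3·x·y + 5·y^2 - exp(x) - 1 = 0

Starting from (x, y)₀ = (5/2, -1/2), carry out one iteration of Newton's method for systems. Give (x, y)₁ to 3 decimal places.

(1.102, -0.397)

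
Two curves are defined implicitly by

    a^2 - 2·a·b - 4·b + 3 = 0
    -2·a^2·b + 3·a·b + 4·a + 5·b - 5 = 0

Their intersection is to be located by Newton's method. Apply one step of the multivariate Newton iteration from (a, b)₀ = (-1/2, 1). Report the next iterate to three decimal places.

(0.125, 0.458)

At (-1/2, 1): F = (0.250, -4.000).
Jacobian J = [[2·a - 2·b, -2·a - 4], [-4·a·b + 3·b + 4, -2·a^2 + 3·a + 5]].
At the point, J = [[-3.000, -3.000], [9.000, 3.000]] (det J = 18.000).
Solving J·Δ = −F gives Δ = (0.625, -0.542).
Then the next iterate is (a, b)₁ = (0.125, 0.458).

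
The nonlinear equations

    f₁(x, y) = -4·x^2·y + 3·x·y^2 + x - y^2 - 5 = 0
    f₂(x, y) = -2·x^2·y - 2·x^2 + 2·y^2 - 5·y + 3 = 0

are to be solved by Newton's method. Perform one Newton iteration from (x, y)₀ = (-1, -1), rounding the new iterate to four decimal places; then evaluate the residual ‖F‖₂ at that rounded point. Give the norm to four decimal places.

5.8291

At (-1, -1): F = (-6.0000, 10.0000).
Jacobian J = [[-8·x·y + 3·y^2 + 1, -4·x^2 + 6·x·y - 2·y], [-4·x·y - 4·x, -2·x^2 + 4·y - 5]].
At the point, J = [[-4.0000, 4.0000], [0.0000, -11.0000]] (det J = 44.0000).
Solving J·Δ = −F gives Δ = (-0.5909, 0.9091).
Then the next iterate is (x, y)₁ = (-1.5909, -0.0909).
Re-evaluating at (-1.5909, -0.0909): F = (-5.718341, -1.130771), so ‖F‖₂ = 5.8291.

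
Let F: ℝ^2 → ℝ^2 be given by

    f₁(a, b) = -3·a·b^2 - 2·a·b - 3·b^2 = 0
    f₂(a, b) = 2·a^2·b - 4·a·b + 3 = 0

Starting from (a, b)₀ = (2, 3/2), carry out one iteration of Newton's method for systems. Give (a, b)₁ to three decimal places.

(1.500, 0.810)

At (2, 3/2): F = (-26.250, 3.000).
Jacobian J = [[-3·b^2 - 2·b, -6·a·b - 2·a - 6·b], [4·a·b - 4·b, 2·a^2 - 4·a]].
At the point, J = [[-9.750, -31.000], [6.000, 0.000]] (det J = 186.000).
Solving J·Δ = −F gives Δ = (-0.500, -0.690).
Then the next iterate is (a, b)₁ = (1.500, 0.810).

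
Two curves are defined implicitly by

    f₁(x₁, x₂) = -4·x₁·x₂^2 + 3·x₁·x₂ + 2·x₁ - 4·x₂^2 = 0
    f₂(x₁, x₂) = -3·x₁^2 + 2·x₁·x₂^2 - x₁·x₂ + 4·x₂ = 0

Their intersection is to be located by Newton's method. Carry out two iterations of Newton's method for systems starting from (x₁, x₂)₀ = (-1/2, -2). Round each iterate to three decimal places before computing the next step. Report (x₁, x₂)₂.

(-0.232, -0.058)

At (-1/2, -2): F = (-6.000, -13.750).
Jacobian J = [[-4·x₂^2 + 3·x₂ + 2, -8·x₁·x₂ + 3·x₁ - 8·x₂], [-6·x₁ + 2·x₂^2 - x₂, 4·x₁·x₂ - x₁ + 4]].
At the point, J = [[-20.000, 6.500], [13.000, 8.500]] (det J = -254.500).
Solving J·Δ = −F gives Δ = (0.151, 1.387).
Then the next iterate is (x₁, x₂)₁ = (-0.349, -0.613).
Round to (-0.349, -0.613) and repeat: F = (-1.03469, -3.29363), J = [[-1.34208, 2.14550], [3.45854, 5.20475]].
Δ = (0.117, 0.555), so (x₁, x₂)₂ = (-0.232, -0.058).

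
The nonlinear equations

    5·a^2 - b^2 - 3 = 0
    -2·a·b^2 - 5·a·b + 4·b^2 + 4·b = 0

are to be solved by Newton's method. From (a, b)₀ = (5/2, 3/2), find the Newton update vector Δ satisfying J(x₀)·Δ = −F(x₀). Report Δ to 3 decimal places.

(-1.063, -0.195)

At (5/2, 3/2): F = (26.000, -15.000).
Jacobian J = [[10·a, -2·b], [-2·b^2 - 5·b, -4·a·b - 5·a + 8·b + 4]].
At the point, J = [[25.000, -3.000], [-12.000, -11.500]] (det J = -323.500).
Solving J·Δ = −F gives Δ = (-1.063, -0.195).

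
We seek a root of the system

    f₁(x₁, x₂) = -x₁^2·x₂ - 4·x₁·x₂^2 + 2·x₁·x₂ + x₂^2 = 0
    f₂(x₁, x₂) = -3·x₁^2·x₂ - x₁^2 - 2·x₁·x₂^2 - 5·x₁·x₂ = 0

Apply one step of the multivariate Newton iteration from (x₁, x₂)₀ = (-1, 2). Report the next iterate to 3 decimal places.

(-4.917, -0.667)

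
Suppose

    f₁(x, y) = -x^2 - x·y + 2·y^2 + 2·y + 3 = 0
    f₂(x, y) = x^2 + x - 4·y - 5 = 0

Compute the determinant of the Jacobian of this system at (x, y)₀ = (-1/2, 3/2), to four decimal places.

2.0000

J = [[-2·x - y, -x + 4·y + 2], [2·x + 1, -4]].
At the point, J = [[-0.5000, 8.5000], [0.0000, -4.0000]].
det J = 2.0000.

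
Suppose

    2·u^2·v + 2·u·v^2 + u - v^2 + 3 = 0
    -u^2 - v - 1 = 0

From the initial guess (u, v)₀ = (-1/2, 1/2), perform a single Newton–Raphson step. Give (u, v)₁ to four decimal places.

(4.3750, 3.6250)

At (-1/2, 1/2): F = (2.2500, -1.7500).
Jacobian J = [[4·u·v + 2·v^2 + 1, 2·u^2 + 4·u·v - 2·v], [-2·u, -1]].
At the point, J = [[0.5000, -1.5000], [1.0000, -1.0000]] (det J = 1.0000).
Solving J·Δ = −F gives Δ = (4.8750, 3.1250).
Then the next iterate is (u, v)₁ = (4.3750, 3.6250).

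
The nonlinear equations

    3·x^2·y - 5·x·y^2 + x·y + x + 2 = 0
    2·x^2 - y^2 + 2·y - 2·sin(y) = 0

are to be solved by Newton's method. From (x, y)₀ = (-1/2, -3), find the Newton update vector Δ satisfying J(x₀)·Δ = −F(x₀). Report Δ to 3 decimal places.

(0.055, 1.436)

At (-1/2, -3): F = (23.250, -14.21776).
Jacobian J = [[6·x·y - 5·y^2 + y + 1, 3·x^2 - 10·x·y + x], [4·x, -2·y - 2·cos(y) + 2]].
At the point, J = [[-38.000, -14.750], [-2.000, 9.97998]] (det J = -408.73943).
Solving J·Δ = −F gives Δ = (0.055, 1.436).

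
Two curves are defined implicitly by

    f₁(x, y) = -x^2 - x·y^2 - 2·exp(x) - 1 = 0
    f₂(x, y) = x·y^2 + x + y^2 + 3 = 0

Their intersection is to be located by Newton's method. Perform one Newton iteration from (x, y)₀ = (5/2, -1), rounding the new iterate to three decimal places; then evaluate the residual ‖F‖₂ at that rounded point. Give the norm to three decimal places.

13.524

At (5/2, -1): F = (-34.11499, 9.000).
Jacobian J = [[-2·x - y^2 - 2·exp(x), -2·x·y], [y^2 + 1, 2·x·y + 2·y]].
At the point, J = [[-30.36499, 5.000], [2.000, -7.000]] (det J = 202.55492).
Solving J·Δ = −F gives Δ = (-0.957, 1.012).
Then the next iterate is (x, y)₁ = (1.543, 0.012).
Re-evaluating at (1.543, 0.012): F = (-12.73828, 4.54337), so ‖F‖₂ = 13.524.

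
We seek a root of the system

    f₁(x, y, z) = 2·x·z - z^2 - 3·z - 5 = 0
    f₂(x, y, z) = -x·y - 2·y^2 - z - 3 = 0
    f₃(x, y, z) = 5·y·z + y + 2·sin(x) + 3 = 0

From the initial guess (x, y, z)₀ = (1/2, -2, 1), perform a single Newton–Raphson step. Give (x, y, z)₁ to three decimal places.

(4.810, -1.662, 1.155)

At (1/2, -2, 1): F = (-8.000, -11.000, -8.04115).
Jacobian J = [[2·z, 0, 2·x - 2·z - 3], [-y, -x - 4·y, -1], [2·cos(x), 5·z + 1, 5·y]].
At the point, J = [[2.000, 0.000, -4.000], [2.000, 7.500, -1.000], [1.75517, 6.000, -10.000]] (det J = -133.34505).
Solving J·Δ = −F gives Δ = (4.310, 0.338, 0.155).
Then the next iterate is (x, y, z)₁ = (4.810, -1.662, 1.155).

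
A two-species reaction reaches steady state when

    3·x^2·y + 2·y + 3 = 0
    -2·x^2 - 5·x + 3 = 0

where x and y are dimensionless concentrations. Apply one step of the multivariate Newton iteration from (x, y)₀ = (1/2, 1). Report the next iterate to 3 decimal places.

At (1/2, 1): F = (5.750, 0.000).
Jacobian J = [[6·x·y, 3·x^2 + 2], [-4·x - 5, 0]].
At the point, J = [[3.000, 2.750], [-7.000, 0.000]] (det J = 19.250).
Solving J·Δ = −F gives Δ = (0.000, -2.091).
Then the next iterate is (x, y)₁ = (0.500, -1.091).

(0.500, -1.091)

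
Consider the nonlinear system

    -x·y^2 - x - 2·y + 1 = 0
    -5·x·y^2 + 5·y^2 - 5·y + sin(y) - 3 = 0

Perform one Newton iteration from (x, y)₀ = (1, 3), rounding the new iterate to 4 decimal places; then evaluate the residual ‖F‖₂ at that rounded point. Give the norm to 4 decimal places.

8.1993

At (1, 3): F = (-15.0000, -17.858880).
Jacobian J = [[-y^2 - 1, -2·x·y - 2], [-5·y^2, -10·x·y + 10·y + cos(y) - 5]].
At the point, J = [[-10.0000, -8.0000], [-45.0000, -5.989992]] (det J = -300.100075).
Solving J·Δ = −F gives Δ = (-0.1767, -1.6542).
Then the next iterate is (x, y)₁ = (0.8233, 1.3458).
Re-evaluating at (0.8233, 1.3458): F = (-4.006043, -7.154030), so ‖F‖₂ = 8.1993.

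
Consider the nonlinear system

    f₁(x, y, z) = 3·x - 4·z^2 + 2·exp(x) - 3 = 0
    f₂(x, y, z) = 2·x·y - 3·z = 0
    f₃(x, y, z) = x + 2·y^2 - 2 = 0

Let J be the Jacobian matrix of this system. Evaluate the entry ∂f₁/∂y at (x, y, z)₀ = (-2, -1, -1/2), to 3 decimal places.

0.000

∂f₁/∂y = 0.
At (-2, -1, -1/2) this is 0.000.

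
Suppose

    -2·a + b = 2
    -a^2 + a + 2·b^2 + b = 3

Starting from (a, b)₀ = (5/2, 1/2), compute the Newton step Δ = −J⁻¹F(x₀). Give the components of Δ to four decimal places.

(-6.8750, -7.2500)

At (5/2, 1/2): F = (-6.5000, -5.7500).
Jacobian J = [[-2, 1], [-2·a + 1, 4·b + 1]].
At the point, J = [[-2.0000, 1.0000], [-4.0000, 3.0000]] (det J = -2.0000).
Solving J·Δ = −F gives Δ = (-6.8750, -7.2500).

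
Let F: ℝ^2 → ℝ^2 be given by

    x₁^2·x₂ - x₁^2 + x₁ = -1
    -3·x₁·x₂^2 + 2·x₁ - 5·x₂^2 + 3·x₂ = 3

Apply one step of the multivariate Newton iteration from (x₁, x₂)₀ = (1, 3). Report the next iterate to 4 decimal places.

At (1, 3): F = (4.0000, -64.0000).
Jacobian J = [[2·x₁·x₂ - 2·x₁ + 1, x₁^2], [-3·x₂^2 + 2, -6·x₁·x₂ - 10·x₂ + 3]].
At the point, J = [[5.0000, 1.0000], [-25.0000, -45.0000]] (det J = -200.0000).
Solving J·Δ = −F gives Δ = (-0.5800, -1.1000).
Then the next iterate is (x₁, x₂)₁ = (0.4200, 1.9000).

(0.4200, 1.9000)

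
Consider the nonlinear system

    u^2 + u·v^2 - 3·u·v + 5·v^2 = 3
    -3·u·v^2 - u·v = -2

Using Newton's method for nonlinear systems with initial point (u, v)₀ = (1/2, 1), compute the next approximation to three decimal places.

(0.605, 0.880)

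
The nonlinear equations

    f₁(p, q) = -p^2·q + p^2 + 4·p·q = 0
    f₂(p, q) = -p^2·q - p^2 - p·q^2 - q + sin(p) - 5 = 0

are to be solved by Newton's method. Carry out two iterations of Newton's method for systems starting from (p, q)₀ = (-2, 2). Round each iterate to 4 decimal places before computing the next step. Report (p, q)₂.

(4.5247, 23.6633)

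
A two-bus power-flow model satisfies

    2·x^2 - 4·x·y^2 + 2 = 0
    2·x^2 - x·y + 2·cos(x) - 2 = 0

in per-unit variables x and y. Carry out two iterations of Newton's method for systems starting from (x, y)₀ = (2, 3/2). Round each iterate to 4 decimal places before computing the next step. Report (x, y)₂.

At (2, 3/2): F = (-8.0000, 2.167706).
Jacobian J = [[4·x - 4·y^2, -8·x·y], [4·x - y - 2·sin(x), -x]].
At the point, J = [[-1.0000, -24.0000], [4.681405, -2.0000]] (det J = 114.353724).
Solving J·Δ = −F gives Δ = (-0.5949, -0.3085).
Then the next iterate is (x, y)₁ = (1.4051, 1.1915).
Round to (1.4051, 1.1915) and repeat: F = (-2.030514, 0.604314), J = [[-0.058289, -13.393413], [2.456293, -1.4051]].
Δ = (-0.3319, -0.1502), so (x, y)₂ = (1.0732, 1.0413).

(1.0732, 1.0413)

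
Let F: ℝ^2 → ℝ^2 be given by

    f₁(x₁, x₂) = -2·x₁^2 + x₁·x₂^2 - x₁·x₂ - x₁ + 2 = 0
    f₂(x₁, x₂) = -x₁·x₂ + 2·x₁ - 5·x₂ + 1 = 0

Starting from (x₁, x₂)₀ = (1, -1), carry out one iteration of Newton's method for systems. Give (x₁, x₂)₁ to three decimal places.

(0.222, 0.111)

At (1, -1): F = (1.000, 9.000).
Jacobian J = [[-4·x₁ + x₂^2 - x₂ - 1, 2·x₁·x₂ - x₁], [-x₂ + 2, -x₁ - 5]].
At the point, J = [[-3.000, -3.000], [3.000, -6.000]] (det J = 27.000).
Solving J·Δ = −F gives Δ = (-0.778, 1.111).
Then the next iterate is (x₁, x₂)₁ = (0.222, 0.111).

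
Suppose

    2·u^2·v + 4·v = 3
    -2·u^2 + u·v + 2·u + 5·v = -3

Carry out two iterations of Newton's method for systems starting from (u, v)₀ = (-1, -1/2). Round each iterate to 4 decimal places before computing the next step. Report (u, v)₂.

At (-1, -1/2): F = (-6.0000, -3.0000).
Jacobian J = [[4·u·v, 2·u^2 + 4], [-4·u + v + 2, u + 5]].
At the point, J = [[2.0000, 6.0000], [5.5000, 4.0000]] (det J = -25.0000).
Solving J·Δ = −F gives Δ = (-0.2400, 1.0800).
Then the next iterate is (u, v)₁ = (-1.2400, 0.5800).
Round to (-1.2400, 0.5800) and repeat: F = (1.103616, -0.3744), J = [[-2.8768, 7.0752], [7.5400, 3.7600]].
Δ = (0.1060, -0.1129), so (u, v)₂ = (-1.1340, 0.4671).

(-1.1340, 0.4671)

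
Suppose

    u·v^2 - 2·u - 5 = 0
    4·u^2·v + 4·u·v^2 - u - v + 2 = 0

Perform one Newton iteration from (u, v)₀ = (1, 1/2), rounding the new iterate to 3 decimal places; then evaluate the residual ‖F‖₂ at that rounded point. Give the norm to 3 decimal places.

10.592

At (1, 1/2): F = (-6.750, 3.500).
Jacobian J = [[v^2 - 2, 2·u·v], [8·u·v + 4·v^2 - 1, 4·u^2 + 8·u·v - 1]].
At the point, J = [[-1.750, 1.000], [4.000, 7.000]] (det J = -16.250).
Solving J·Δ = −F gives Δ = (-3.123, 1.285).
Then the next iterate is (u, v)₁ = (-2.123, 1.785).
Re-evaluating at (-2.123, 1.785): F = (-7.51836, 7.46148), so ‖F‖₂ = 10.592.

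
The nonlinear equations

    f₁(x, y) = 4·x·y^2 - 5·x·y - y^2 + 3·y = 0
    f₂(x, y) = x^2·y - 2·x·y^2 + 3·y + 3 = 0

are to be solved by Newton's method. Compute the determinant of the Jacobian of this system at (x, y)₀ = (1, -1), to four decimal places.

J = [[4·y^2 - 5·y, 8·x·y - 5·x - 2·y + 3], [2·x·y - 2·y^2, x^2 - 4·x·y + 3]].
At the point, J = [[9.0000, -8.0000], [-4.0000, 8.0000]].
det J = 40.0000.

40.0000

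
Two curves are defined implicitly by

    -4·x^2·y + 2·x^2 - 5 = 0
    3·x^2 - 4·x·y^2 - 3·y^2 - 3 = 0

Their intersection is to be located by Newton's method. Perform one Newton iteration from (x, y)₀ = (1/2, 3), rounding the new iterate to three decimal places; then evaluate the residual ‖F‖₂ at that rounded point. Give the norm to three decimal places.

At (1/2, 3): F = (-7.500, -47.250).
Jacobian J = [[-8·x·y + 4·x, -4·x^2], [6·x - 4·y^2, -8·x·y - 6·y]].
At the point, J = [[-10.000, -1.000], [-33.000, -30.000]] (det J = 267.000).
Solving J·Δ = −F gives Δ = (-0.666, -0.843).
Then the next iterate is (x, y)₁ = (-0.166, 2.157).
Re-evaluating at (-0.166, 2.157): F = (-5.18264, -13.78592), so ‖F‖₂ = 14.728.

14.728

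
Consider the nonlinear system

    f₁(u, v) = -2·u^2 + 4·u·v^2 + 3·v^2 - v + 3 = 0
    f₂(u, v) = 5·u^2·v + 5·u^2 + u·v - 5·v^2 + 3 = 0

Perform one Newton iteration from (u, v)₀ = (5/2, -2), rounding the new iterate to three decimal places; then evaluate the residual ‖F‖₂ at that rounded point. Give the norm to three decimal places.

16.423

At (5/2, -2): F = (44.500, -53.250).
Jacobian J = [[-4·u + 4·v^2, 8·u·v + 6·v - 1], [10·u·v + 10·u + v, 5·u^2 + u - 10·v]].
At the point, J = [[6.000, -53.000], [-27.000, 53.750]] (det J = -1108.500).
Solving J·Δ = −F gives Δ = (-0.388, 0.796).
Then the next iterate is (u, v)₁ = (2.112, -1.204).
Re-evaluating at (2.112, -1.204): F = (11.87812, -11.34068), so ‖F‖₂ = 16.423.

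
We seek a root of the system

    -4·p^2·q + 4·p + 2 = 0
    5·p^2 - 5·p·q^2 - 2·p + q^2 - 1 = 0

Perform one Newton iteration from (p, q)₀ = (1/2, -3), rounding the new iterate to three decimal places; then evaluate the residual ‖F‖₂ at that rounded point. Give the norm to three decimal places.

10.997

At (1/2, -3): F = (7.000, -14.250).
Jacobian J = [[-8·p·q + 4, -4·p^2], [10·p - 5·q^2 - 2, -10·p·q + 2·q]].
At the point, J = [[16.000, -1.000], [-42.000, 9.000]] (det J = 102.000).
Solving J·Δ = −F gives Δ = (-0.478, -0.647).
Then the next iterate is (p, q)₁ = (0.022, -3.647).
Re-evaluating at (0.022, -3.647): F = (2.09506, 10.79596), so ‖F‖₂ = 10.997.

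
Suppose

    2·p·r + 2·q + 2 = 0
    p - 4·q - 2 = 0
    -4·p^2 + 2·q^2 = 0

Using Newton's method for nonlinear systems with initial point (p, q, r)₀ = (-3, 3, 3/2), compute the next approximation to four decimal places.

(-0.4444, -0.6111, 1.4074)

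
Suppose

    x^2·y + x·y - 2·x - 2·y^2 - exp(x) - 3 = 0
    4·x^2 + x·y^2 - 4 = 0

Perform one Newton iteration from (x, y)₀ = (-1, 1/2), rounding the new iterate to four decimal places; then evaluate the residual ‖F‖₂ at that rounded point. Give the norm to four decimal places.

At (-1, 1/2): F = (-1.867879, -0.2500).
Jacobian J = [[2·x·y + y - exp(x) - 2, x^2 + x - 4·y], [8·x + y^2, 2·x·y]].
At the point, J = [[-2.867879, -2.0000], [-7.7500, -1.0000]] (det J = -12.632121).
Solving J·Δ = −F gives Δ = (0.1083, -1.0892).
Then the next iterate is (x, y)₁ = (-0.8917, -0.5892).
Re-evaluating at (-0.8917, -0.5892): F = (-2.263972, -1.129044), so ‖F‖₂ = 2.5299.

2.5299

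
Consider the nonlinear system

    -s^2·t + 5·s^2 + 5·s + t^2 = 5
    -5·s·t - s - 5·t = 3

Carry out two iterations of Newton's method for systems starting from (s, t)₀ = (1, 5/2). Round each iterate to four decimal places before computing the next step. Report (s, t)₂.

(0.9087, -0.6340)

At (1, 5/2): F = (8.7500, -29.0000).
Jacobian J = [[-2·s·t + 10·s + 5, -s^2 + 2·t], [-5·t - 1, -5·s - 5]].
At the point, J = [[10.0000, 4.0000], [-13.5000, -10.0000]] (det J = -46.0000).
Solving J·Δ = −F gives Δ = (0.6196, -3.7364).
Then the next iterate is (s, t)₁ = (1.6196, -1.2364).
Round to (1.6196, -1.2364) and repeat: F = (20.985412, 11.574767), J = [[25.200947, -5.095904], [5.1820, -13.0980]].
Δ = (-0.7109, 0.6024), so (s, t)₂ = (0.9087, -0.6340).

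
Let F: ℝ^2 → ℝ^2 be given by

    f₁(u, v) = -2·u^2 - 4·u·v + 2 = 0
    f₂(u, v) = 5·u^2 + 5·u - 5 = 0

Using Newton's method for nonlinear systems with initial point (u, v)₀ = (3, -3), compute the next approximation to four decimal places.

(1.4286, -1.3333)

At (3, -3): F = (20.0000, 55.0000).
Jacobian J = [[-4·u - 4·v, -4·u], [10·u + 5, 0]].
At the point, J = [[0.0000, -12.0000], [35.0000, 0.0000]] (det J = 420.0000).
Solving J·Δ = −F gives Δ = (-1.5714, 1.6667).
Then the next iterate is (u, v)₁ = (1.4286, -1.3333).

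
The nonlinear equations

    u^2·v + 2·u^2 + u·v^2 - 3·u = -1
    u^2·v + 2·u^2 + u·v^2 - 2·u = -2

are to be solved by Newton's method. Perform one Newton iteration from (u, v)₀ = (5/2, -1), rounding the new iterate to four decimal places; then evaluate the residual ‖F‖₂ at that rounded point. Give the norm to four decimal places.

27.9449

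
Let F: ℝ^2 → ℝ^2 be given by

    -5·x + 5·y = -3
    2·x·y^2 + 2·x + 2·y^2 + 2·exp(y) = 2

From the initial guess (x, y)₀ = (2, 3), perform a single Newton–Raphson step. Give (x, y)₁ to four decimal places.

At (2, 3): F = (8.0000, 96.171074).
Jacobian J = [[-5, 5], [2·y^2 + 2, 4·x·y + 4·y + 2·exp(y)]].
At the point, J = [[-5.0000, 5.0000], [20.0000, 76.171074]] (det J = -480.855369).
Solving J·Δ = −F gives Δ = (0.2673, -1.3327).
Then the next iterate is (x, y)₁ = (2.2673, 1.6673).

(2.2673, 1.6673)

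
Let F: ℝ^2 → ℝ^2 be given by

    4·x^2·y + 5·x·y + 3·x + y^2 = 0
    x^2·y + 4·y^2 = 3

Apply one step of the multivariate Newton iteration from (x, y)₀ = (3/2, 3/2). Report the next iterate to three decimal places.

(0.664, 1.106)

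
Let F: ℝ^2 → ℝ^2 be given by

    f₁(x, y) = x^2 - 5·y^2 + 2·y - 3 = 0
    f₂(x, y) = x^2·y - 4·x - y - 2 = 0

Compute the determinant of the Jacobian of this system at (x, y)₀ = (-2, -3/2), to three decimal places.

-46.000

J = [[2·x, -10·y + 2], [2·x·y - 4, x^2 - 1]].
At the point, J = [[-4.000, 17.000], [2.000, 3.000]].
det J = -46.000.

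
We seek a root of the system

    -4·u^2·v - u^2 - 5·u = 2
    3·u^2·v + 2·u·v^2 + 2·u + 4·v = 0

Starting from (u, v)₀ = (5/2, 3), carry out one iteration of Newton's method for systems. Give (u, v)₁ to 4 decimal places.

(1.4869, 2.0067)

At (5/2, 3): F = (-95.7500, 118.2500).
Jacobian J = [[-8·u·v - 2·u - 5, -4·u^2], [6·u·v + 2·v^2 + 2, 3·u^2 + 4·u·v + 4]].
At the point, J = [[-70.0000, -25.0000], [65.0000, 52.7500]] (det J = -2067.5000).
Solving J·Δ = −F gives Δ = (-1.0131, -0.9933).
Then the next iterate is (u, v)₁ = (1.4869, 2.0067).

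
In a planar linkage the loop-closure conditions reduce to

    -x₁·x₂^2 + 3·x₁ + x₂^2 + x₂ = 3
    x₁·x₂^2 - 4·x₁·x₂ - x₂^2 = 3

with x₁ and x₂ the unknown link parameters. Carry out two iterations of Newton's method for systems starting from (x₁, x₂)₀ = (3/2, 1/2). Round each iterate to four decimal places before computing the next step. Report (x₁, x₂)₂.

(1.2291, -0.6535)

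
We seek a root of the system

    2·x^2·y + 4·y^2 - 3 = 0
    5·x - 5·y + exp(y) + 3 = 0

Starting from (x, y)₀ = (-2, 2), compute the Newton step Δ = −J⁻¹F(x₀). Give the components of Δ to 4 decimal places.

At (-2, 2): F = (29.0000, -9.610944).
Jacobian J = [[4·x·y, 2·x^2 + 8·y], [5, exp(y) - 5]].
At the point, J = [[-16.0000, 24.0000], [5.0000, 2.389056]] (det J = -158.224898).
Solving J·Δ = −F gives Δ = (1.8957, 0.0555).

(1.8957, 0.0555)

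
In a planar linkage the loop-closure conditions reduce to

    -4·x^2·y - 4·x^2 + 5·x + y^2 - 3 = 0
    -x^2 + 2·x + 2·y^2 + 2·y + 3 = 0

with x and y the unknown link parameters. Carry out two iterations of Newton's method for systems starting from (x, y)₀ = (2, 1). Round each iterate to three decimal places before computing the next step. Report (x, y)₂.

(3.180, -1.134)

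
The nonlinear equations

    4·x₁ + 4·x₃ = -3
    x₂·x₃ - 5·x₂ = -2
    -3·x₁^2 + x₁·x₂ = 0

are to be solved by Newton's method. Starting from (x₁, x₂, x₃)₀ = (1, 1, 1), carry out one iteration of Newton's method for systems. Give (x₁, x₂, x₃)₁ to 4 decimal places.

(0.3929, -0.0357, -1.1429)

At (1, 1, 1): F = (11.0000, -2.0000, -2.0000).
Jacobian J = [[4, 0, 4], [0, x₃ - 5, x₂], [-6·x₁ + x₂, x₁, 0]].
At the point, J = [[4.0000, 0.0000, 4.0000], [0.0000, -4.0000, 1.0000], [-5.0000, 1.0000, 0.0000]] (det J = -84.0000).
Solving J·Δ = −F gives Δ = (-0.6071, -1.0357, -2.1429).
Then the next iterate is (x₁, x₂, x₃)₁ = (0.3929, -0.0357, -1.1429).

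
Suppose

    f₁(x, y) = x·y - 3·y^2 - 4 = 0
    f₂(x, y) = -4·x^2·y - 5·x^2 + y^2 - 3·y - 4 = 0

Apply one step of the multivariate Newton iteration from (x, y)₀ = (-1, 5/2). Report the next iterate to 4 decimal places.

(-0.4242, 1.0118)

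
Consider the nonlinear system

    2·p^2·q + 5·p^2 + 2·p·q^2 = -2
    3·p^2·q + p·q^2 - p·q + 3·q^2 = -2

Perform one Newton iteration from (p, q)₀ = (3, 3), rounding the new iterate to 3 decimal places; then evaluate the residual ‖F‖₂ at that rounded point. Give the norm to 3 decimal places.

At (3, 3): F = (155.000, 128.000).
Jacobian J = [[4·p·q + 10·p + 2·q^2, 2·p^2 + 4·p·q], [6·p·q + q^2 - q, 3·p^2 + 2·p·q - p + 6·q]].
At the point, J = [[84.000, 54.000], [60.000, 60.000]] (det J = 1800.000).
Solving J·Δ = −F gives Δ = (-1.327, -0.807).
Then the next iterate is (p, q)₁ = (1.673, 2.193).
Re-evaluating at (1.673, 2.193): F = (44.36249, 39.21889), so ‖F‖₂ = 59.213.

59.213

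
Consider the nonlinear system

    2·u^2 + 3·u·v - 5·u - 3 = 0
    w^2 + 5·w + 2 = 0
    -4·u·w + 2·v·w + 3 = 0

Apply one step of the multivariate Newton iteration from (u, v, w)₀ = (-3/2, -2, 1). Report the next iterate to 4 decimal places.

At (-3/2, -2, 1): F = (18.0000, 8.0000, 5.0000).
Jacobian J = [[4·u + 3·v - 5, 3·u, 0], [0, 0, 2·w + 5], [-4·w, 2·w, -4·u + 2·v]].
At the point, J = [[-17.0000, -4.5000, 0.0000], [0.0000, 0.0000, 7.0000], [-4.0000, 2.0000, 2.0000]] (det J = 364.0000).
Solving J·Δ = −F gives Δ = (0.9272, 0.4973, -1.1429).
Then the next iterate is (u, v, w)₁ = (-0.5728, -1.5027, -0.1429).

(-0.5728, -1.5027, -0.1429)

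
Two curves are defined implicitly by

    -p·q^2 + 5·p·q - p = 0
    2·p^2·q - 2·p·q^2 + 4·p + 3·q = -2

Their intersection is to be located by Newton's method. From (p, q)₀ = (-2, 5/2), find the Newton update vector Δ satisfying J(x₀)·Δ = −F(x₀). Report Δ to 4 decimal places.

(2.0000, 0.3387)

At (-2, 5/2): F = (-10.5000, 46.5000).
Jacobian J = [[-q^2 + 5·q - 1, -2·p·q + 5·p], [4·p·q - 2·q^2 + 4, 2·p^2 - 4·p·q + 3]].
At the point, J = [[5.2500, 0.0000], [-28.5000, 31.0000]] (det J = 162.7500).
Solving J·Δ = −F gives Δ = (2.0000, 0.3387).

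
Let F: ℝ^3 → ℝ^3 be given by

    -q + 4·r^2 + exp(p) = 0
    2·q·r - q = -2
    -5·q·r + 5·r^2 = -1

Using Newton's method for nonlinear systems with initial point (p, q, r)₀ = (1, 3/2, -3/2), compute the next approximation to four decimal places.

At (1, 3/2, -3/2): F = (10.218282, -4.0000, 23.5000).
Jacobian J = [[exp(p), -1, 8·r], [0, 2·r - 1, 2·q], [0, -5·r, -5·q + 10·r]].
At the point, J = [[2.718282, -1.0000, -12.0000], [0.0000, -4.0000, 3.0000], [0.0000, 7.5000, -22.5000]] (det J = 183.484023).
Solving J·Δ = −F gives Δ = (0.3203, -0.2889, 0.9481).
Then the next iterate is (p, q, r)₁ = (1.3203, 1.2111, -0.5519).

(1.3203, 1.2111, -0.5519)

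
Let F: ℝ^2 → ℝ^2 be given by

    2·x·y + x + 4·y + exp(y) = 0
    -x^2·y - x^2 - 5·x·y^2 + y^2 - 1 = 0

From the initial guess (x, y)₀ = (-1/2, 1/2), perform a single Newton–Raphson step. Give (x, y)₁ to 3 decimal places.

(-2.548, 0.811)

At (-1/2, 1/2): F = (2.64872, -0.500).
Jacobian J = [[2·y + 1, 2·x + exp(y) + 4], [-2·x·y - 2·x - 5·y^2, -x^2 - 10·x·y + 2·y]].
At the point, J = [[2.000, 4.64872], [0.250, 3.250]] (det J = 5.33782).
Solving J·Δ = −F gives Δ = (-2.048, 0.311).
Then the next iterate is (x, y)₁ = (-2.548, 0.811).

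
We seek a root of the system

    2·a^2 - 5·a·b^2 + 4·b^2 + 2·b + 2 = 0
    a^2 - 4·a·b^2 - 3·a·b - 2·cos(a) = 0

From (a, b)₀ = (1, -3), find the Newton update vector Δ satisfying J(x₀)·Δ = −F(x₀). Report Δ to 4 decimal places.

(-0.0213, 1.2659)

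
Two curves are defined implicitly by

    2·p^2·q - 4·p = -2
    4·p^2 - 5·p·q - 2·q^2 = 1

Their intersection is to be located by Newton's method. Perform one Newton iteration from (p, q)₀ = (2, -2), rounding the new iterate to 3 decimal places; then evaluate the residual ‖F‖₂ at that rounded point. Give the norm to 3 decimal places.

7.387

At (2, -2): F = (-22.000, 27.000).
Jacobian J = [[4·p·q - 4, 2·p^2], [8·p - 5·q, -5·p - 4·q]].
At the point, J = [[-20.000, 8.000], [26.000, -2.000]] (det J = -168.000).
Solving J·Δ = −F gives Δ = (-1.024, 0.190).
Then the next iterate is (p, q)₁ = (0.976, -1.810).
Re-evaluating at (0.976, -1.810): F = (-5.35233, 5.09090), so ‖F‖₂ = 7.387.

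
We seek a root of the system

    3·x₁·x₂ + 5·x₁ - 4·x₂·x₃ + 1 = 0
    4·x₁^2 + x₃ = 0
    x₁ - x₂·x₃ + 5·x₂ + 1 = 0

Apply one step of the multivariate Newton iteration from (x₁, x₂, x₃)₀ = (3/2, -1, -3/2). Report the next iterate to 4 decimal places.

(1.0245, -0.0354, -3.2943)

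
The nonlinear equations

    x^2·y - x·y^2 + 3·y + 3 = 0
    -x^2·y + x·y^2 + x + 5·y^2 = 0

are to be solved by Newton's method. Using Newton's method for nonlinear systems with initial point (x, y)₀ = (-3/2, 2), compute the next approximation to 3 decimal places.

(-0.923, 0.779)

At (-3/2, 2): F = (19.500, 8.000).
Jacobian J = [[2·x·y - y^2, x^2 - 2·x·y + 3], [-2·x·y + y^2 + 1, -x^2 + 2·x·y + 10·y]].
At the point, J = [[-10.000, 11.250], [11.000, 11.750]] (det J = -241.250).
Solving J·Δ = −F gives Δ = (0.577, -1.221).
Then the next iterate is (x, y)₁ = (-0.923, 0.779).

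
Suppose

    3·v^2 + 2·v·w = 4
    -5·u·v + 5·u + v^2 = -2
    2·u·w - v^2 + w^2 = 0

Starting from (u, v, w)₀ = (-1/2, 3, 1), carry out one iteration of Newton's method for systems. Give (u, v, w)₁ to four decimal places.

At (-1/2, 3, 1): F = (29.0000, 16.0000, -9.0000).
Jacobian J = [[0, 6·v + 2·w, 2·v], [-5·v + 5, -5·u + 2·v, 0], [2·w, -2·v, 2·u + 2·w]].
At the point, J = [[0.0000, 20.0000, 6.0000], [-10.0000, 8.5000, 0.0000], [2.0000, -6.0000, 1.0000]] (det J = 458.0000).
Solving J·Δ = −F gives Δ = (0.4159, -1.3930, -0.1900).
Then the next iterate is (u, v, w)₁ = (-0.0841, 1.6070, 0.8100).

(-0.0841, 1.6070, 0.8100)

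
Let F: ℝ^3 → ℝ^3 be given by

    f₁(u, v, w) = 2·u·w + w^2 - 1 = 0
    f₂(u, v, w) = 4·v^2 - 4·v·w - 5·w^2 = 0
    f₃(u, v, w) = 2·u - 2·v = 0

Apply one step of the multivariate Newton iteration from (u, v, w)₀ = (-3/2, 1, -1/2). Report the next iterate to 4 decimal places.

(0.5577, 0.5577, -0.8269)

At (-3/2, 1, -1/2): F = (0.7500, 4.7500, -5.0000).
Jacobian J = [[2·w, 0, 2·u + 2·w], [0, 8·v - 4·w, -4·v - 10·w], [2, -2, 0]].
At the point, J = [[-1.0000, 0.0000, -4.0000], [0.0000, 10.0000, 1.0000], [2.0000, -2.0000, 0.0000]] (det J = 78.0000).
Solving J·Δ = −F gives Δ = (2.0577, -0.4423, -0.3269).
Then the next iterate is (u, v, w)₁ = (0.5577, 0.5577, -0.8269).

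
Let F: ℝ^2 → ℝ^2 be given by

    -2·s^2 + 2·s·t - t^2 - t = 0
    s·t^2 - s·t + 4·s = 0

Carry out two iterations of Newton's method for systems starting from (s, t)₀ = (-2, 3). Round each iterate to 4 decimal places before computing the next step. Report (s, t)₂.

At (-2, 3): F = (-32.0000, -20.0000).
Jacobian J = [[-4·s + 2·t, 2·s - 2·t - 1], [t^2 - t + 4, 2·s·t - s]].
At the point, J = [[14.0000, -11.0000], [10.0000, -10.0000]] (det J = -30.0000).
Solving J·Δ = −F gives Δ = (3.3333, 1.3333).
Then the next iterate is (s, t)₁ = (1.3333, 4.3333).
Round to (1.3333, 4.3333) and repeat: F = (-15.110989, 24.591637), J = [[3.3334, -7.0000], [18.444189, 10.221878]].
Δ = (-0.1083, -2.2103), so (s, t)₂ = (1.2250, 2.1230).

(1.2250, 2.1230)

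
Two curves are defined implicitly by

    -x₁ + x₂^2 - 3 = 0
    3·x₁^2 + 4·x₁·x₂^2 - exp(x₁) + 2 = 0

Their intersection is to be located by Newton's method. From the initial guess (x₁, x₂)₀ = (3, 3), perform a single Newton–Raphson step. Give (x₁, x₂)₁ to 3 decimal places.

(1.238, 2.206)

At (3, 3): F = (3.000, 116.91446).
Jacobian J = [[-1, 2·x₂], [6·x₁ + 4·x₂^2 - exp(x₁), 8·x₁·x₂]].
At the point, J = [[-1.000, 6.000], [33.91446, 72.000]] (det J = -275.48678).
Solving J·Δ = −F gives Δ = (-1.762, -0.794).
Then the next iterate is (x₁, x₂)₁ = (1.238, 2.206).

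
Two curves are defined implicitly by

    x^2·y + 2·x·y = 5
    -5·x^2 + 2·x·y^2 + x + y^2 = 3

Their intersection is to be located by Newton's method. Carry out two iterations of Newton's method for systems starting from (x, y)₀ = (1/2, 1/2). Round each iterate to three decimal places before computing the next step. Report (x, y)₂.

(0.956, 2.101)

At (1/2, 1/2): F = (-4.375, -3.250).
Jacobian J = [[2·x·y + 2·y, x^2 + 2·x], [-10·x + 2·y^2 + 1, 4·x·y + 2·y]].
At the point, J = [[1.500, 1.250], [-3.500, 2.000]] (det J = 7.375).
Solving J·Δ = −F gives Δ = (0.636, 2.737).
Then the next iterate is (x, y)₁ = (1.136, 3.237).
Round to (1.136, 3.237) and repeat: F = (6.53180, 25.96809), J = [[13.82846, 3.56250], [10.59634, 21.18293]].
Δ = (-0.180, -1.136), so (x, y)₂ = (0.956, 2.101).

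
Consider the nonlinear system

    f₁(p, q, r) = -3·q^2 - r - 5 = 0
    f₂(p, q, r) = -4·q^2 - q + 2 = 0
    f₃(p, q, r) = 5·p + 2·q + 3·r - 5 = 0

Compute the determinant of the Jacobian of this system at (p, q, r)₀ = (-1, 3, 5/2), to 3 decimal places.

J = [[0, -6·q, -1], [0, -8·q - 1, 0], [5, 2, 3]].
At the point, J = [[0.000, -18.000, -1.000], [0.000, -25.000, 0.000], [5.000, 2.000, 3.000]].
det J = -125.000.

-125.000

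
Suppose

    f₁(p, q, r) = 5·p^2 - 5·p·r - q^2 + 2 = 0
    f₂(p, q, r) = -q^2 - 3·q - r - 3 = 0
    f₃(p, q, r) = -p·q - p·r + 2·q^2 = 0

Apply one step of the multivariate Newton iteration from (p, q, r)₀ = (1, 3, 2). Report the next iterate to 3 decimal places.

(-2.364, 0.359, 2.769)

At (1, 3, 2): F = (-12.000, -23.000, 13.000).
Jacobian J = [[10·p - 5·r, -2·q, -5·p], [0, -2·q - 3, -1], [-q - r, -p + 4·q, -p]].
At the point, J = [[0.000, -6.000, -5.000], [0.000, -9.000, -1.000], [-5.000, 11.000, -1.000]] (det J = 195.000).
Solving J·Δ = −F gives Δ = (-3.364, -2.641, 0.769).
Then the next iterate is (p, q, r)₁ = (-2.364, 0.359, 2.769).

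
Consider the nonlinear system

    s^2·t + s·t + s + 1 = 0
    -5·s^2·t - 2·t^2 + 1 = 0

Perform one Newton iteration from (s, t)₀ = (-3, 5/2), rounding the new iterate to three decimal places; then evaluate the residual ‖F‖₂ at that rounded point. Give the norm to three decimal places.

At (-3, 5/2): F = (13.000, -124.000).
Jacobian J = [[2·s·t + t + 1, s^2 + s], [-10·s·t, -5·s^2 - 4·t]].
At the point, J = [[-11.500, 6.000], [75.000, -55.000]] (det J = 182.500).
Solving J·Δ = −F gives Δ = (-0.159, -2.471).
Then the next iterate is (s, t)₁ = (-3.159, 0.029).
Re-evaluating at (-3.159, 0.029): F = (-1.96121, -0.44868), so ‖F‖₂ = 2.012.

2.012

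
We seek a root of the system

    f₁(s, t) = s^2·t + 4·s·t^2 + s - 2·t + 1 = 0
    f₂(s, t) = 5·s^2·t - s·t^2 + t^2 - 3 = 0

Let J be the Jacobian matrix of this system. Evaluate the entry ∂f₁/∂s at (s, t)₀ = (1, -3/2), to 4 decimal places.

7.0000

∂f₁/∂s = 2·s·t + 4·t^2 + 1.
At (1, -3/2) this is 7.0000.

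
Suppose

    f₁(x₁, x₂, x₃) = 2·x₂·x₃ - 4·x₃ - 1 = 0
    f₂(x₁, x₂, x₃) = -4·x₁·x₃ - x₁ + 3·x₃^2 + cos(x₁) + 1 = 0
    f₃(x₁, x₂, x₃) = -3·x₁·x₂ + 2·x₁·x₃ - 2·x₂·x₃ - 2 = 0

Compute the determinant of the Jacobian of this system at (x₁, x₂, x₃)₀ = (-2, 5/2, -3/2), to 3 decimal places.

-137.867

J = [[0, 2·x₃, 2·x₂ - 4], [-4·x₃ - sin(x₁) - 1, 0, -4·x₁ + 6·x₃], [-3·x₂ + 2·x₃, -3·x₁ - 2·x₃, 2·x₁ - 2·x₂]].
At the point, J = [[0.000, -3.000, 1.000], [5.90930, 0.000, -1.000], [-10.500, 9.000, -9.000]].
det J = -137.867.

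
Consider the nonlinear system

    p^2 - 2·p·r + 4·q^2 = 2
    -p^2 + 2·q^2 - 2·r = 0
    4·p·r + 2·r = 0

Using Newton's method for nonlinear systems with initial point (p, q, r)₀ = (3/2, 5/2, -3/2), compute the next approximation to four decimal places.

(1.1275, 1.3074, -0.2794)

At (3/2, 5/2, -3/2): F = (29.7500, 13.2500, -12.0000).
Jacobian J = [[2·p - 2·r, 8·q, -2·p], [-2·p, 4·q, -2], [4·r, 0, 4·p + 2]].
At the point, J = [[6.0000, 20.0000, -3.0000], [-3.0000, 10.0000, -2.0000], [-6.0000, 0.0000, 8.0000]] (det J = 1020.0000).
Solving J·Δ = −F gives Δ = (-0.3725, -1.1926, 1.2206).
Then the next iterate is (p, q, r)₁ = (1.1275, 1.3074, -0.2794).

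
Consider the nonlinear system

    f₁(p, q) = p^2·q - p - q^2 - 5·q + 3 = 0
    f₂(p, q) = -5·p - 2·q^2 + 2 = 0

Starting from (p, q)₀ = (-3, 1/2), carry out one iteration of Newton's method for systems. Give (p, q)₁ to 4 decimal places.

At (-3, 1/2): F = (7.7500, 16.5000).
Jacobian J = [[2·p·q - 1, p^2 - 2·q - 5], [-5, -4·q]].
At the point, J = [[-4.0000, 3.0000], [-5.0000, -2.0000]] (det J = 23.0000).
Solving J·Δ = −F gives Δ = (2.8261, 1.1848).
Then the next iterate is (p, q)₁ = (-0.1739, 1.6848).

(-0.1739, 1.6848)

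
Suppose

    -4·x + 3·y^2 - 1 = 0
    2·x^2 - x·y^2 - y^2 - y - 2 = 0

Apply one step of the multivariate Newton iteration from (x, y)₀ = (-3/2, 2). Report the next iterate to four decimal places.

At (-3/2, 2): F = (17.0000, 2.5000).
Jacobian J = [[-4, 6·y], [4·x - y^2, -2·x·y - 2·y - 1]].
At the point, J = [[-4.0000, 12.0000], [-10.0000, 1.0000]] (det J = 116.0000).
Solving J·Δ = −F gives Δ = (0.1121, -1.3793).
Then the next iterate is (x, y)₁ = (-1.3879, 0.6207).

(-1.3879, 0.6207)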